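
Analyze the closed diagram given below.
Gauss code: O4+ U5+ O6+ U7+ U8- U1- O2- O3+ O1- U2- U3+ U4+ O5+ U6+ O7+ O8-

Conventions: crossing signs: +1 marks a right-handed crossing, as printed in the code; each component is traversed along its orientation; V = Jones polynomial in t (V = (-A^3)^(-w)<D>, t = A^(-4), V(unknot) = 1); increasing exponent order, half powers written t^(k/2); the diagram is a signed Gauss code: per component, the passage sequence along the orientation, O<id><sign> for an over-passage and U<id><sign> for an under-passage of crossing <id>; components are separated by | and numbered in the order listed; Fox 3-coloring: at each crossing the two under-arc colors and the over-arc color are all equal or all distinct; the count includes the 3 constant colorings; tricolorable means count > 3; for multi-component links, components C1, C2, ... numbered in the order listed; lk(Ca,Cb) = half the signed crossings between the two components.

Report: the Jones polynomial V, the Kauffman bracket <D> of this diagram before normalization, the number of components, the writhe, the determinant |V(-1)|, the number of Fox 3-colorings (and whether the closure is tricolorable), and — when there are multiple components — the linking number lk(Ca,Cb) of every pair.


V = t + t^3 - t^4
<D> = -A^-10 + A^-6 + A^2 (w = +2)
1 component over 8 crossings, w = +2
9 Fox colorings among 3^8, |V(-1)| = 3: tricolorable
why: V spans 3 powers of t: at least 3 crossings in any diagram


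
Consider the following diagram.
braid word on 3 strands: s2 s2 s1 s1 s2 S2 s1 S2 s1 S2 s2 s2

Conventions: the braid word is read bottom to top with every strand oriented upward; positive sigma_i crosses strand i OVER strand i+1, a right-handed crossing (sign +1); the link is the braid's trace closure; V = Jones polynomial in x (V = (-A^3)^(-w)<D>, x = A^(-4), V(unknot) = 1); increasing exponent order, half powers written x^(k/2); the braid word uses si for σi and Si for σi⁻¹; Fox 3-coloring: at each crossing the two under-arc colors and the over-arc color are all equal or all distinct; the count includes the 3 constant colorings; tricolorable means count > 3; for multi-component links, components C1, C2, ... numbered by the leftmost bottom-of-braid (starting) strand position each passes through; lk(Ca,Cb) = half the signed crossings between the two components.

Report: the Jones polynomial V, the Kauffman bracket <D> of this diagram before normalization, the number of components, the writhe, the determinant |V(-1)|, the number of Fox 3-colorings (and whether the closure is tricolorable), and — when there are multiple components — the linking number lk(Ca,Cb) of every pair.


V(x) = x^2 - x^3 + 3x^4 - 3x^5 + 3x^6 - 3x^7 + 2x^8 - x^9
bracket: -A^-18 + 2A^-14 - 3A^-10 + 3A^-6 - 3A^-2 + 3A^2 - A^6 + A^10, w = +6
1 component, writhe +6, over 12 crossings
det 17, colorings 3 of 3^12 — not tricolorable
observation: |V(-1)| = 17: so not tricolorable, since 3 does not divide 17


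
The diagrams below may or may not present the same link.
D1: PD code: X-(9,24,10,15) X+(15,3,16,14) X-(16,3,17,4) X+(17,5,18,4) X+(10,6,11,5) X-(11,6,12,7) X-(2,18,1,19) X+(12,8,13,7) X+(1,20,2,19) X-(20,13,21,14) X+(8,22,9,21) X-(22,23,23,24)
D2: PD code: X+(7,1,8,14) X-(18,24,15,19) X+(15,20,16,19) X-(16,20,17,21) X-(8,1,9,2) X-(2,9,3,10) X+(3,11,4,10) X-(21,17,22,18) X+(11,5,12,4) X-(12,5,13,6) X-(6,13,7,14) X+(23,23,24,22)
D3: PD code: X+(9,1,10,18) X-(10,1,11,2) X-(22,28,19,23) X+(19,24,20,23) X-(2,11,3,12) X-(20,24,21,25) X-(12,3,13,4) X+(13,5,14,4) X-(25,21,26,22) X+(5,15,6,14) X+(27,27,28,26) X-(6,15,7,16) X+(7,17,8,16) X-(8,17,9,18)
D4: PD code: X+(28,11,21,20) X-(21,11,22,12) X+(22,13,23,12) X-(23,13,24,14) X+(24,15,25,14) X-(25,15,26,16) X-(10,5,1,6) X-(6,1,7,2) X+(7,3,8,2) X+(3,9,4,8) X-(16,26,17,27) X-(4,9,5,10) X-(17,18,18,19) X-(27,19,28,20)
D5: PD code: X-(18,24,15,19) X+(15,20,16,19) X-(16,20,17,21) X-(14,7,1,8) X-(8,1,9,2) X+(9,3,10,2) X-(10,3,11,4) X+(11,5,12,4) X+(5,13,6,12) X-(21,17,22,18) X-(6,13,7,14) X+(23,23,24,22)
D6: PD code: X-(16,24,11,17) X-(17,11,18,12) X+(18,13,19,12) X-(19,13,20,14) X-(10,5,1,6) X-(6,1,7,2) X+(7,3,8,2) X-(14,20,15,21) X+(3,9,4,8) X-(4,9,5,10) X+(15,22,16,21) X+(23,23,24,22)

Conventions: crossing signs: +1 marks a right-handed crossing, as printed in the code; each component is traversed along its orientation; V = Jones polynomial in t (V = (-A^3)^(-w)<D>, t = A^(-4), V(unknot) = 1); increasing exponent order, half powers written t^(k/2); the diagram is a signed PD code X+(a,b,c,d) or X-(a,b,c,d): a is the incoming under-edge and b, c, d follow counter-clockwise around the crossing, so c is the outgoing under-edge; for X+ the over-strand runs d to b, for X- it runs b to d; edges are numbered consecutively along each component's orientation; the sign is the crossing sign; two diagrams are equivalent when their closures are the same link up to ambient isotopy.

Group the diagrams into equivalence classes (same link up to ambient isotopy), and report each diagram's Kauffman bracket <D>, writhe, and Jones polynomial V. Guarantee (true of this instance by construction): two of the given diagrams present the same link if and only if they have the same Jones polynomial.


classes: {D1} | {D2, D3, D4, D5, D6}
V(D1) = t^-1 + 2 + t  [12 crossings, <D> = A^-4 + 2 + A^4, w = 0]
D2 (bracket A^-6 + A^-2 + A^2 + A^6; 12 crossings at w = -2): V = t^-3 + t^-2 + t^-1 + 1
V(D3) = t^-3 + t^-2 + t^-1 + 1  (w -2, c 14, <D> = A^-6 + A^-2 + A^2 + A^6)
V(D4) = t^-3 + t^-2 + t^-1 + 1  (w -4, c 14, <D> = A^-12 + A^-8 + A^-4 + 1)
V(D5) = t^-3 + t^-2 + t^-1 + 1  [12 crossings, <D> = A^-6 + A^-2 + A^2 + A^6, w = -2]
V(D6) = t^-3 + t^-2 + t^-1 + 1  [12 crossings, <D> = A^-6 + A^-2 + A^2 + A^6, w = -2]
note: 2 values of V(t) split the 6 diagrams


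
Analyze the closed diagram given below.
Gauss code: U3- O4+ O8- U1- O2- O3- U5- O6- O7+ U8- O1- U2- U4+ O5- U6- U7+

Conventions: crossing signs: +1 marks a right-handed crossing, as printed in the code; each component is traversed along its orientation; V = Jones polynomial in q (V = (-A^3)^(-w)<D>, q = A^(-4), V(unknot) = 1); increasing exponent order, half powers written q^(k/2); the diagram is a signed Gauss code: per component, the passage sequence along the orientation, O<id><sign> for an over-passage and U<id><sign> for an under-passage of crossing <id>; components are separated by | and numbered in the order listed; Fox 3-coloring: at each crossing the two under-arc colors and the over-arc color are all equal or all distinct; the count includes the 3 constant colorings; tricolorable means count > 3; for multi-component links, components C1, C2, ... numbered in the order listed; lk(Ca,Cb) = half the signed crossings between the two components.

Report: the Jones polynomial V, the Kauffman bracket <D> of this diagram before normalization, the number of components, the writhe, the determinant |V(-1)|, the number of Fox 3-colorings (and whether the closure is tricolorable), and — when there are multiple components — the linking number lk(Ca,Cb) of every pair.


Jones polynomial: V(q) = -q^-6 + q^-5 - q^-4 + 2q^-3 - q^-2 + q^-1
<D> = A^-8 - A^-4 + 2 - A^4 + A^8 - A^12; writhe -4
components 1, writhe -4 (8 crossings)
3-colorings: 3 of 3^8, det 7 — not tricolorable
note: the span of V is 5, forcing >= 5 crossings in any diagram


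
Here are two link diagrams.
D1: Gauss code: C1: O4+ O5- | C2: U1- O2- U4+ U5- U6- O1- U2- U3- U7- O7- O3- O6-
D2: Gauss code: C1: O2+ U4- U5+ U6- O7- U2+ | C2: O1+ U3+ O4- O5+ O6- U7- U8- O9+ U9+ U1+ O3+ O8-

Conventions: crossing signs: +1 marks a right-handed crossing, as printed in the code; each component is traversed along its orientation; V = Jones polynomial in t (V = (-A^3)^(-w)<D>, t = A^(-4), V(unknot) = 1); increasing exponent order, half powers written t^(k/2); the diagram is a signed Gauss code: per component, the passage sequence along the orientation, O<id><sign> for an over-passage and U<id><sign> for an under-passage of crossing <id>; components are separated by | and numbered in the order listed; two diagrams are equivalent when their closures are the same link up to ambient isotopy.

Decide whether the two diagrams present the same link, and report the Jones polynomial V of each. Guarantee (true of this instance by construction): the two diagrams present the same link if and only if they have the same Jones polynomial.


equivalent: no
V(D1) = t^(-9/2) - t^(-5/2) - t^(-3/2) - t^(-1/2)  (w -5, c 7, <D> = A^-13 + A^-9 + A^-5 - A^3)
D2 (bracket A^5 + A^13; 9 crossings at w = +1): V = -t^(-5/2) - t^(-1/2)
why: 2 values of V(t) split the 2 diagrams


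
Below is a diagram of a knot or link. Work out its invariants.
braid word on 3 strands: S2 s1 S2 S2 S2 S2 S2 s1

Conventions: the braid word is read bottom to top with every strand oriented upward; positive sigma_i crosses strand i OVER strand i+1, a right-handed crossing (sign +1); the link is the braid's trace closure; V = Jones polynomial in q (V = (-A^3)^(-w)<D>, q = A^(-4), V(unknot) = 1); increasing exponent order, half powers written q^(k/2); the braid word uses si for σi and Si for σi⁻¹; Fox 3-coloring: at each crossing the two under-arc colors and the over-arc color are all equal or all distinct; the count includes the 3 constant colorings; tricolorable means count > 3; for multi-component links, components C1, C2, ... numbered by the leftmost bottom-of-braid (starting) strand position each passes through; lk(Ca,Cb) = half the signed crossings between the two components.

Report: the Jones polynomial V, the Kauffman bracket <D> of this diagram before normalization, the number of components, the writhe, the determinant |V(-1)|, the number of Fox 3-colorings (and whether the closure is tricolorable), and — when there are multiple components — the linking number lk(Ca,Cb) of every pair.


Jones polynomial: V(q) = q^-8 - 2q^-7 + 2q^-6 - 3q^-5 + 3q^-4 - 2q^-3 + 2q^-2 - q^-1 + 1
<D> = A^-12 - A^-8 + 2A^-4 - 2 + 3A^4 - 3A^8 + 2A^12 - 2A^16 + A^20; writhe -4
components 1, writhe -4 (8 crossings)
3-colorings: 3 of 3^8, det 17 — not tricolorable
note: V spans 8 powers of q: at least 8 crossings in any diagram


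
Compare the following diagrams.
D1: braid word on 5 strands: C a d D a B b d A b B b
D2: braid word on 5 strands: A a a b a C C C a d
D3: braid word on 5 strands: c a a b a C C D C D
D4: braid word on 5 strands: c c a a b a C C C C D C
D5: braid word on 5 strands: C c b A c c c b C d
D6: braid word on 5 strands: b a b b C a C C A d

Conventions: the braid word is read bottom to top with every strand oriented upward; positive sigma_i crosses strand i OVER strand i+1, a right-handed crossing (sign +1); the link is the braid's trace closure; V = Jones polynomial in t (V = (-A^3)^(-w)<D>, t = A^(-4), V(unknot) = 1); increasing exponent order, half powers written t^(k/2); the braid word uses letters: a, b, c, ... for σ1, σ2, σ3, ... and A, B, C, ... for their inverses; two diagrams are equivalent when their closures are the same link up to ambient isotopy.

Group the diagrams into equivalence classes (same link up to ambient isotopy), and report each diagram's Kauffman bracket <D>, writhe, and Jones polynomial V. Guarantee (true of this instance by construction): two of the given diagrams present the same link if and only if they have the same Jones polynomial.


classes: {D1} | {D2, D3, D4, D6} | {D5}
V(D1) = 1  [12 crossings, <D> = A^6, w = +2]
V(D2) = -t^-3 + t^-2 - t^-1 + 3 - t + t^2 - t^3  [10 crossings, <D> = -A^-6 + A^-2 - A^2 + 3A^6 - A^10 + A^14 - A^18, w = +2]
V(D3) = -t^-3 + t^-2 - t^-1 + 3 - t + t^2 - t^3  (w 0, c 10, <D> = -A^-12 + A^-8 - A^-4 + 3 - A^4 + A^8 - A^12)
V(D4) = -t^-3 + t^-2 - t^-1 + 3 - t + t^2 - t^3  [12 crossings, <D> = -A^-12 + A^-8 - A^-4 + 3 - A^4 + A^8 - A^12, w = 0]
D5 (bracket -A^-12 + A^-8 - A^-4 + 2 - A^4 + A^8; 10 crossings at w = +4): V = t - t^2 + 2t^3 - t^4 + t^5 - t^6
V(D6) = -t^-3 + t^-2 - t^-1 + 3 - t + t^2 - t^3  [10 crossings, <D> = -A^-6 + A^-2 - A^2 + 3A^6 - A^10 + A^14 - A^18, w = +2]
note: 3 classes among 6 diagrams; unequal V(t) rules out equality


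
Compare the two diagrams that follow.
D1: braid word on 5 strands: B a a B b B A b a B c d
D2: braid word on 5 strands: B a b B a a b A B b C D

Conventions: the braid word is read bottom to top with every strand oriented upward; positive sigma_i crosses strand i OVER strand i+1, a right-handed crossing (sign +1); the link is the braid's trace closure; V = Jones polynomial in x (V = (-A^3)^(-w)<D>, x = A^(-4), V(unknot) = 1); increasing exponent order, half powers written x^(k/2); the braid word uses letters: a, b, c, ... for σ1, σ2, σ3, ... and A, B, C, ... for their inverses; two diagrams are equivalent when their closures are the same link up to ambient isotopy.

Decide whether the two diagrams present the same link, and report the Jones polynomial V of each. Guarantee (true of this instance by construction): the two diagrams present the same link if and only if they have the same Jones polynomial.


same link: no
V(D1) = -x^-3 + x^-2 - x^-1 + 3 - x + x^2 - x^3  [12 crossings, <D> = -A^-6 + A^-2 - A^2 + 3A^6 - A^10 + A^14 - A^18, w = +2]
V(D2) = x + x^3 - x^4  (w 0, c 12, <D> = -A^-16 + A^-12 + A^-4)
note: V(x) takes 2 values over 2 diagrams, fixing the grouping


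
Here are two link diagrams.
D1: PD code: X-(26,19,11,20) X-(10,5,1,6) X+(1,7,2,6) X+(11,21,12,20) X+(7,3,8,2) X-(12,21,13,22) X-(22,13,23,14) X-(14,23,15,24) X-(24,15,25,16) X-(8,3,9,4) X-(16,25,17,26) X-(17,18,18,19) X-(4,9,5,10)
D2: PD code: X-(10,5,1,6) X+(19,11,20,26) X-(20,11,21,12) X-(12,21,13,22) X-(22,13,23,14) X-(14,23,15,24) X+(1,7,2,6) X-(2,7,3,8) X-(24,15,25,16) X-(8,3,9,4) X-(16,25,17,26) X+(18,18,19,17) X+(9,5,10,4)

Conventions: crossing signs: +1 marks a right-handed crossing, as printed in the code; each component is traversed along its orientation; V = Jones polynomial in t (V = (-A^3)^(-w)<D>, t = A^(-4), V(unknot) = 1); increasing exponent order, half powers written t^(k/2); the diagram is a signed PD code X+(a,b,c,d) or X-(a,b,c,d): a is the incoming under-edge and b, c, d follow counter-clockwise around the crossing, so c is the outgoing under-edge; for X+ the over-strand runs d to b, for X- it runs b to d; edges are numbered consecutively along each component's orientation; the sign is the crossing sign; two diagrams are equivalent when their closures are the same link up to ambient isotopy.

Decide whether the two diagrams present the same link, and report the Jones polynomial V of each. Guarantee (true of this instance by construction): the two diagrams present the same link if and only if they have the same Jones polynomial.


same link: yes
V(D1) = t^(-15/2) - t^(-7/2) - t^(-5/2) - t^(-3/2)  [13 crossings, <D> = A^-15 + A^-11 + A^-7 - A^9, w = -7]
V(D2) = t^(-15/2) - t^(-7/2) - t^(-5/2) - t^(-3/2)  [13 crossings, <D> = A^-9 + A^-5 + A^-1 - A^15, w = -5]
insight: one V(t) for all 2 diagrams — one class (guaranteed)


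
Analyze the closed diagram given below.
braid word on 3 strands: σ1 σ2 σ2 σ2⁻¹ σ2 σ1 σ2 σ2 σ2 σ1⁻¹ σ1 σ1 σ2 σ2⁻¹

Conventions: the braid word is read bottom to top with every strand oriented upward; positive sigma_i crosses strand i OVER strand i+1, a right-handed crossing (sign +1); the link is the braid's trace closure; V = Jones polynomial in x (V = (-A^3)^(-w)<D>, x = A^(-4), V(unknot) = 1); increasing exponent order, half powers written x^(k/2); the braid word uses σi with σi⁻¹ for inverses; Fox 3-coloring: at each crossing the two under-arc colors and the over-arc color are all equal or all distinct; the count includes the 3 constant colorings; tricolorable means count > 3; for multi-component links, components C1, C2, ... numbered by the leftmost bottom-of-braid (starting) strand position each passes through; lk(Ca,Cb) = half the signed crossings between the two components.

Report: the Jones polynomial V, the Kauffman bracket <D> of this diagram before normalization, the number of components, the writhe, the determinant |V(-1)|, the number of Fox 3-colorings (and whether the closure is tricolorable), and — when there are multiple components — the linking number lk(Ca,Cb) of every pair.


V(x) = x^3 + x^5 - x^8
bracket: -A^-8 + A^4 + A^12, w = +8
1 component, writhe +8, over 14 crossings
det 3, colorings 9 of 3^14 — tricolorable
observation: the span of V is 5, forcing >= 5 crossings in any diagram


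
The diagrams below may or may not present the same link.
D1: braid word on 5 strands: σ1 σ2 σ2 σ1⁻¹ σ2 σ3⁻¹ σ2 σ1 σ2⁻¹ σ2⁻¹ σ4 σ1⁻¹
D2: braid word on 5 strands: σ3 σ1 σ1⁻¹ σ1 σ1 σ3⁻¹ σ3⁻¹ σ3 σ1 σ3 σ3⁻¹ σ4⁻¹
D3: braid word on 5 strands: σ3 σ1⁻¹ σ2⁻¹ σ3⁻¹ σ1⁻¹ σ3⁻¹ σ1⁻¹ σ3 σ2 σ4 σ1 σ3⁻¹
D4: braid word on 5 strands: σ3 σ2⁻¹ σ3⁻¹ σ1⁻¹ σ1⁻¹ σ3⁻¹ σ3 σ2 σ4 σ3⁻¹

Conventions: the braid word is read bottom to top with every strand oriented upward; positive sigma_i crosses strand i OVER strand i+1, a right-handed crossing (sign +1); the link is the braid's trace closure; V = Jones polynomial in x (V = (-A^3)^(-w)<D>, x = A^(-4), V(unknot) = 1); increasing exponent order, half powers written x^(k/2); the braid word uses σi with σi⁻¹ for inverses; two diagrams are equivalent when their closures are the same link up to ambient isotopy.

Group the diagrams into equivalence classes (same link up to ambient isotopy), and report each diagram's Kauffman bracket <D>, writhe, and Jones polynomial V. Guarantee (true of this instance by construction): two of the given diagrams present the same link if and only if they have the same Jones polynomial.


classes: {D1} | {D2} | {D3, D4}
V(D1) = 1 + x + x^2 + x^3  [12 crossings, <D> = A^-6 + A^-2 + A^2 + A^6, w = +2]
V(D2) = 1 + 2x + 2x^2 + x^3 - x^4 - x^5  (w +2, c 12, <D> = -A^-14 - A^-10 + A^-6 + 2A^-2 + 2A^2 + A^6)
V(D3) = x^-3 + x^-2 + x^-1 + 1  [12 crossings, <D> = A^-6 + A^-2 + A^2 + A^6, w = -2]
V(D4) = x^-3 + x^-2 + x^-1 + 1  [10 crossings, <D> = A^-6 + A^-2 + A^2 + A^6, w = -2]
note: 3 values of V(x) split the 4 diagrams


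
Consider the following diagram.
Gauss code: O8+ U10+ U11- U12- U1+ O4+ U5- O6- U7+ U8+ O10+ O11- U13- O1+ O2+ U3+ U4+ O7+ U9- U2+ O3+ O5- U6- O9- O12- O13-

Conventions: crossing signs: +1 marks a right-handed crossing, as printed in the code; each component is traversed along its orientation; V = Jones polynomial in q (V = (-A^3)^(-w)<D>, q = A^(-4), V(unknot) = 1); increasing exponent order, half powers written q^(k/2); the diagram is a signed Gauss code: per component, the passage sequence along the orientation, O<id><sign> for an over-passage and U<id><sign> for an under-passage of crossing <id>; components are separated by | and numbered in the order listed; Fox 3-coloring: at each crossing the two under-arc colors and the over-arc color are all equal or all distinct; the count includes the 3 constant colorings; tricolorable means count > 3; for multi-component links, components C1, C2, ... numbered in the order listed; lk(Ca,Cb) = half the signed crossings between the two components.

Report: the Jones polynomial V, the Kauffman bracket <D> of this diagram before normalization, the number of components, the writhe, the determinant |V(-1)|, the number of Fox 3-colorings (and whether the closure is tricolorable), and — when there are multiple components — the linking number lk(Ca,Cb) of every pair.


V(q) = -q^-1 + 2 - q + 2q^2 - q^3 + q^4 - q^5
bracket: A^-17 - A^-13 + A^-9 - 2A^-5 + A^-1 - 2A^3 + A^7, w = +1
1 component, writhe +1, over 13 crossings
det 9, colorings 9 of 3^13 — tricolorable
observation: the span of V is 6, forcing >= 6 crossings in any diagram


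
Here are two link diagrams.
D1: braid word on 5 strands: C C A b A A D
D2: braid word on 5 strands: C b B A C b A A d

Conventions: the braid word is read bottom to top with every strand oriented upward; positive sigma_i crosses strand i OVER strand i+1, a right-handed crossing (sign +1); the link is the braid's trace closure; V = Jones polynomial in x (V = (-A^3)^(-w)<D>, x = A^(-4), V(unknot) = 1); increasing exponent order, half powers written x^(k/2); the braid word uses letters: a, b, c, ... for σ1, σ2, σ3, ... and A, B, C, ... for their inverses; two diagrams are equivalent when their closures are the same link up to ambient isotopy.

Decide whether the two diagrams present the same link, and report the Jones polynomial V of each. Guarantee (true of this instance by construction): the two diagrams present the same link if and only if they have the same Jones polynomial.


equivalent: yes
V(D1) = x^(-13/2) - x^(-11/2) + x^(-9/2) - 2x^(-7/2) - x^(-3/2)  (w -5, c 7, <D> = A^-9 + 2A^-1 - A^3 + A^7 - A^11)
V(D2) = x^(-13/2) - x^(-11/2) + x^(-9/2) - 2x^(-7/2) - x^(-3/2)  [9 crossings, <D> = A^-3 + 2A^5 - A^9 + A^13 - A^17, w = -3]
key observation: one V(x) for all 2 diagrams — one class (guaranteed)


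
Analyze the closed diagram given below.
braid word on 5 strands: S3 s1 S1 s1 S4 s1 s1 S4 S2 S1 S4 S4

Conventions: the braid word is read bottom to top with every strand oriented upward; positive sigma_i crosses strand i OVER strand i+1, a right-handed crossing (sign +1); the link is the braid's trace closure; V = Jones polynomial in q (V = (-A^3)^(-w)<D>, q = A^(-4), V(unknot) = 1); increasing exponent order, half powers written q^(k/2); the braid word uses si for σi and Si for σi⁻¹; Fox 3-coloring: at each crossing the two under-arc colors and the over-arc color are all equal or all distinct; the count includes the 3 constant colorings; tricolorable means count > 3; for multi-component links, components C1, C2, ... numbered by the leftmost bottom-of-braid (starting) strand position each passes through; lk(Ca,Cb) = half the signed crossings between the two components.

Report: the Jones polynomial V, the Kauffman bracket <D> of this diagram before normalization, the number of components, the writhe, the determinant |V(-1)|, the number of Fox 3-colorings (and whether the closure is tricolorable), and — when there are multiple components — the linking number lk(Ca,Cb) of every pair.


Jones polynomial: V(q) = q^-5 - q^-4 + 2q^-3 - q^-2 + 2q^-1 + q
<D> = A^-16 + 2A^-8 - A^-4 + 2 - A^4 + A^8; writhe -4
components 3, writhe -4 (12 crossings)
linking number lk(C1,C2) = +1
lk(C1,C3): -2
lk(C2,C3) = 0
3-colorings: 3 of 3^12, det 8 — not tricolorable
note: span 6 respects span(V) <= c + mu - 1 = 14 for this 3-component diagram


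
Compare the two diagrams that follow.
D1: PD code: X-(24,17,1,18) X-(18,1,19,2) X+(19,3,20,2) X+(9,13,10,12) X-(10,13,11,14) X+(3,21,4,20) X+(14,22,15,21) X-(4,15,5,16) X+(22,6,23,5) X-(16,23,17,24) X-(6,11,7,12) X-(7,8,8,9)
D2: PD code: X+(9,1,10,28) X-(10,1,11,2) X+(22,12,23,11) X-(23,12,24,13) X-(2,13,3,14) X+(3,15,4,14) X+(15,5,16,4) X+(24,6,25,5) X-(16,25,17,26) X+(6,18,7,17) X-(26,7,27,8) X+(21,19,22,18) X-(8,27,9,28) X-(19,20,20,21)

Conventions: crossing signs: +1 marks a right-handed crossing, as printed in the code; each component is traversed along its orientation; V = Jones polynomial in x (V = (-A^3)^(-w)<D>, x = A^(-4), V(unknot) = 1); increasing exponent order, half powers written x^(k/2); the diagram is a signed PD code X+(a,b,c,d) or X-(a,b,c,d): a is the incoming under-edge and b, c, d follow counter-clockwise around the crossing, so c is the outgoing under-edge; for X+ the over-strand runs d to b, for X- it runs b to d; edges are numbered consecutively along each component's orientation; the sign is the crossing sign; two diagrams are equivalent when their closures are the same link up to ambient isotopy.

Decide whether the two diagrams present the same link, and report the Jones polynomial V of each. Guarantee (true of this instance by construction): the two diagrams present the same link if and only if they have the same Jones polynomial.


same link: yes
V(D1) = x^-2 - x^-1 + 1 - x + x^2  [12 crossings, <D> = A^-14 - A^-10 + A^-6 - A^-2 + A^2, w = -2]
D2 (bracket A^-8 - A^-4 + 1 - A^4 + A^8; 14 crossings at w = 0): V = x^-2 - x^-1 + 1 - x + x^2
note: one V(x) for all 2 diagrams — one class (guaranteed)


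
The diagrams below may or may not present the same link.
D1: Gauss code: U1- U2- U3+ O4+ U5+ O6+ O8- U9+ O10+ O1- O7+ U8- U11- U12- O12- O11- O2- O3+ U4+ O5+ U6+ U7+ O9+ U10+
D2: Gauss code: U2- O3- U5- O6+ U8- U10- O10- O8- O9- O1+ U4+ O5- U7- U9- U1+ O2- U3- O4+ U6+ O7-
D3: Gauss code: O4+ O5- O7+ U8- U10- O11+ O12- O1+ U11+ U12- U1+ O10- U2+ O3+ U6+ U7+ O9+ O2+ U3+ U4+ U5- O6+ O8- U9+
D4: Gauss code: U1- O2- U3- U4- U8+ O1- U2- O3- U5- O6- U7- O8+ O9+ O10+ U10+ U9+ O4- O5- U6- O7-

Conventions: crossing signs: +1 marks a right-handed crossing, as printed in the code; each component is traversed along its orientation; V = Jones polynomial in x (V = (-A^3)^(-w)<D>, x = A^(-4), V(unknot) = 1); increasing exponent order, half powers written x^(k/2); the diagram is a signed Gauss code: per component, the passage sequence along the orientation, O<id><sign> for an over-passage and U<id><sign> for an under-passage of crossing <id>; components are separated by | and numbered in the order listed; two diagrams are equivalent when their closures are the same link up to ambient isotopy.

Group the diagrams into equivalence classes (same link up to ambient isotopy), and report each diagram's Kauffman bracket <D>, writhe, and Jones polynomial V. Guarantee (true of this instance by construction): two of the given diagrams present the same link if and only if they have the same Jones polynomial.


grouping into links: {D1, D3} | {D2} | {D4}
V(D1) = x - x^2 + 2x^3 - x^4 + x^5 - x^6  (w +2, c 12, <D> = -A^-18 + A^-14 - A^-10 + 2A^-6 - A^-2 + A^2)
V(D2) = x^-5 - 2x^-4 + 2x^-3 - 2x^-2 + 2x^-1 - 1 + x  (w -4, c 10, <D> = A^-16 - A^-12 + 2A^-8 - 2A^-4 + 2 - 2A^4 + A^8)
V(D3) = x - x^2 + 2x^3 - x^4 + x^5 - x^6  [12 crossings, <D> = -A^-12 + A^-8 - A^-4 + 2 - A^4 + A^8, w = +4]
V(D4) = x^-8 - 2x^-7 + x^-6 - 2x^-5 + 2x^-4 + x^-2  (w -4, c 10, <D> = A^-4 + 2A^4 - 2A^8 + A^12 - 2A^16 + A^20)
why: 3 classes among 4 diagrams; unequal V(x) rules out equality


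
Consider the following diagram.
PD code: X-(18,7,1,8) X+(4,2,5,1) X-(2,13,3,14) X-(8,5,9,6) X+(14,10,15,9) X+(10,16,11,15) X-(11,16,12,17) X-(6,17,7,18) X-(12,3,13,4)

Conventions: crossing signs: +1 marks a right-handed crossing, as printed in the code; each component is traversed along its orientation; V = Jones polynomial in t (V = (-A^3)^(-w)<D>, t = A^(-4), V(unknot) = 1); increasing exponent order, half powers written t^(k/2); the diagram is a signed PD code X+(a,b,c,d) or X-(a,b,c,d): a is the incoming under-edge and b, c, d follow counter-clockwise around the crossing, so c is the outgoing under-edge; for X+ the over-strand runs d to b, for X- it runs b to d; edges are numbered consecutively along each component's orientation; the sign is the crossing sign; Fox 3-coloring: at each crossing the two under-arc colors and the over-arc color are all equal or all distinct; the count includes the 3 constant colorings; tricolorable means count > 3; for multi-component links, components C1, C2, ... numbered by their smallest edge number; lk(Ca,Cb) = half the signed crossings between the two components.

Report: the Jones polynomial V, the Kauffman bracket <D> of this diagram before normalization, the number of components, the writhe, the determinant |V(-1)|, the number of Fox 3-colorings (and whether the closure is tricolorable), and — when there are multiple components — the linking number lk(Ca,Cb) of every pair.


V(t) = -t^-6 + 2t^-5 - 3t^-4 + 4t^-3 - 3t^-2 + 3t^-1 - 2 + t
bracket: -A^-13 + 2A^-9 - 3A^-5 + 3A^-1 - 4A^3 + 3A^7 - 2A^11 + A^15, w = -3
1 component, writhe -3, over 9 crossings
det 19, colorings 3 of 3^9 — not tricolorable
observation: w = -3 (over 9 crossings) is diagram-only; (-A^3)^(3) removes it from V


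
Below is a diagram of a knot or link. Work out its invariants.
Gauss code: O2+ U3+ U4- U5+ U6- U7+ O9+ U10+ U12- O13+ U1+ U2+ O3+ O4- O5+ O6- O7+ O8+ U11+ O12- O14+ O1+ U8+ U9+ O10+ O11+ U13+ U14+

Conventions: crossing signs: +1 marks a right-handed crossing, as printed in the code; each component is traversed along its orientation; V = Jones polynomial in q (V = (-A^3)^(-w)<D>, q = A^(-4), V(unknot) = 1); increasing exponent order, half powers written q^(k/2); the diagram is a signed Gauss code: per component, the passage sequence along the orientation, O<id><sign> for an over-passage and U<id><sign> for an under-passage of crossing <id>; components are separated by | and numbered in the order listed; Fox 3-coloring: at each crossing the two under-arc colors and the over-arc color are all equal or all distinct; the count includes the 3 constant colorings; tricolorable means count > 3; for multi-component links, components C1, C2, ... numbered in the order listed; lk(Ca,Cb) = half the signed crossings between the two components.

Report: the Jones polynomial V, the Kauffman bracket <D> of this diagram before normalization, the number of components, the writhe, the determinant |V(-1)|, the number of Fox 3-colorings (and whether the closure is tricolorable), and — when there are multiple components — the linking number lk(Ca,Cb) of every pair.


Jones polynomial: V(q) = q^3 + q^5 - q^8
<D> = -A^-8 + A^4 + A^12; writhe +8
components 1, writhe +8 (14 crossings)
3-colorings: 9 of 3^14, det 3 — tricolorable
note: w = +8 shifts under R1 moves; the (-A^3)^(-8) factor cancels that in V


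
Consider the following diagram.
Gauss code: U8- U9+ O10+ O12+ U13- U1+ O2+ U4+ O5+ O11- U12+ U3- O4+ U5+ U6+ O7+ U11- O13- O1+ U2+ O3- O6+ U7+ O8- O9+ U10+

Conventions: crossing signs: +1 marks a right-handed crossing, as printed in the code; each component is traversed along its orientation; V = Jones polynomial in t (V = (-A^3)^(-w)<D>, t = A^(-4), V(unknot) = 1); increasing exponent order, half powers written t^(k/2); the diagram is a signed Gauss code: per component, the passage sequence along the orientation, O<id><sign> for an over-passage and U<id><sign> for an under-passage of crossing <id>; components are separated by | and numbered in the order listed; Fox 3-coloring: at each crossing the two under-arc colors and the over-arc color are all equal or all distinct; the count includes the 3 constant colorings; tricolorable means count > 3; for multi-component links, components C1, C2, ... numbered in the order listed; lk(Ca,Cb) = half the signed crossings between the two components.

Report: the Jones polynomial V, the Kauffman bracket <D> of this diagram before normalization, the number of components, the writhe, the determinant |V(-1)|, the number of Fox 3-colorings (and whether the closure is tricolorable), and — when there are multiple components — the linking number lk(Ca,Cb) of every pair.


V(t) = 2t - 2t^2 + 3t^3 - 3t^4 + 2t^5 - 2t^6 + t^7
bracket: -A^-13 + 2A^-9 - 2A^-5 + 3A^-1 - 3A^3 + 2A^7 - 2A^11, w = +5
1 component, writhe +5, over 13 crossings
det 15, colorings 9 of 3^13 — tricolorable
observation: w = +5 (over 13 crossings) is diagram-only; (-A^3)^(-5) removes it from V


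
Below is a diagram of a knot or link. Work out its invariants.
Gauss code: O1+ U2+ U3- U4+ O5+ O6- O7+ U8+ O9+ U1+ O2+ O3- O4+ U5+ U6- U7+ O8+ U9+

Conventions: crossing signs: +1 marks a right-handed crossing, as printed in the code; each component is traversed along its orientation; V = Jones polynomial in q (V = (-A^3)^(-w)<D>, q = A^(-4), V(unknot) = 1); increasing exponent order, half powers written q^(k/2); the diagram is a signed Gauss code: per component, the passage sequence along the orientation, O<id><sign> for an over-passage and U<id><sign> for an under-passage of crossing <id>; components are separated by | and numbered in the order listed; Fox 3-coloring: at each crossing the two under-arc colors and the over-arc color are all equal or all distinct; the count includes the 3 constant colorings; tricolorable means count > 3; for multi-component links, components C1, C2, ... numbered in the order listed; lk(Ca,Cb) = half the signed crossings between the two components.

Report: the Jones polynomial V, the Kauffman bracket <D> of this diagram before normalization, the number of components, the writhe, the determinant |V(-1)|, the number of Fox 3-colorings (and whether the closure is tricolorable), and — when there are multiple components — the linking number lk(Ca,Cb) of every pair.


Jones polynomial: V(q) = q^2 + q^4 - q^5 + q^6 - q^7
<D> = A^-13 - A^-9 + A^-5 - A^-1 - A^7; writhe +5
components 1, writhe +5 (9 crossings)
3-colorings: 3 of 3^9, det 5 — not tricolorable
note: det 5 = |V(-1)|; not divisible by 3, so not tricolorable


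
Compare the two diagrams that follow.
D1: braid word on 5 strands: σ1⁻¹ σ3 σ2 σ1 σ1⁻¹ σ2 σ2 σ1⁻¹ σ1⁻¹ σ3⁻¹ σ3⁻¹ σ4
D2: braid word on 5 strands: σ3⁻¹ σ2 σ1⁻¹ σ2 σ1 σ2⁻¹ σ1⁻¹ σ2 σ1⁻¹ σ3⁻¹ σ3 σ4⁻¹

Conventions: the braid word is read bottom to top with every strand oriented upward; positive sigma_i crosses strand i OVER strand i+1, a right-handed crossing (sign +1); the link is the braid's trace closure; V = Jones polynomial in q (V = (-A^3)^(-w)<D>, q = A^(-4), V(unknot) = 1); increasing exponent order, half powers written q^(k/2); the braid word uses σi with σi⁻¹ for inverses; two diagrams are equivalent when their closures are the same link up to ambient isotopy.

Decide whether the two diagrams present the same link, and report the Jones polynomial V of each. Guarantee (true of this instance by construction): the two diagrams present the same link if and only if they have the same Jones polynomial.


equivalent: no
D1 (bracket -A^-12 + A^-8 - A^-4 + 3 - A^4 + A^8 - A^12; 12 crossings at w = 0): V = -q^-3 + q^-2 - q^-1 + 3 - q + q^2 - q^3
D2 (bracket -A^-18 + 2A^-14 - 2A^-10 + 3A^-6 - 2A^-2 + 2A^2 - A^6; 12 crossings at w = -2): V = -q^-3 + 2q^-2 - 2q^-1 + 3 - 2q + 2q^2 - q^3
key observation: V(q) takes 2 values over 2 diagrams, fixing the grouping


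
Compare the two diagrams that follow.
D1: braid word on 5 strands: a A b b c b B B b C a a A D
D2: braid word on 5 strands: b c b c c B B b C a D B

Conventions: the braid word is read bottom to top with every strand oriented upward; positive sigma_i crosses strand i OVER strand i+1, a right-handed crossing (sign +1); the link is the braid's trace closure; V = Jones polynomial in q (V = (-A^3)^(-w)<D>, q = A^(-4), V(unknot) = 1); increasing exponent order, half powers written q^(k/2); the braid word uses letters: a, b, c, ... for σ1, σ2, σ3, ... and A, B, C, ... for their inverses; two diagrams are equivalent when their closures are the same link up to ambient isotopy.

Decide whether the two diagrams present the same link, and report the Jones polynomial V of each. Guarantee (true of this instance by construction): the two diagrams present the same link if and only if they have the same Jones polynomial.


same link: yes
V(D1) = 1 + q + q^2 + q^3  [14 crossings, <D> = A^-6 + A^-2 + A^2 + A^6, w = +2]
V(D2) = 1 + q + q^2 + q^3  [12 crossings, <D> = A^-6 + A^-2 + A^2 + A^6, w = +2]
insight: D2 (12 crossings) and D1 (14) are Markov-related braid presentations


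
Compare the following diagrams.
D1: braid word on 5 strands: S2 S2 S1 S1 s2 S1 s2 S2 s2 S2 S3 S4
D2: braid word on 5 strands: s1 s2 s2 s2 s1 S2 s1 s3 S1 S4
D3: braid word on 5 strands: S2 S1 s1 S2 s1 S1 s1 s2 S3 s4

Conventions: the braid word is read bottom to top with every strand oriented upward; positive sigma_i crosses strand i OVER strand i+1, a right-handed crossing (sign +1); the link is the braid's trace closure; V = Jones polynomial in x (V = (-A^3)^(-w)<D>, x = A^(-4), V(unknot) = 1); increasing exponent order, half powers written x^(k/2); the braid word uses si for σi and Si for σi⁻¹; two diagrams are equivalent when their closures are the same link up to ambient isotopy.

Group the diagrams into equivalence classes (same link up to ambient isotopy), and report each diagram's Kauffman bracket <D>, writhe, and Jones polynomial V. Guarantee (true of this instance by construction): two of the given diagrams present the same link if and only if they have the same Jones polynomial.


classes: {D1} | {D2} | {D3}
V(D1) = -x^-6 + x^-5 - x^-4 + 2x^-3 - x^-2 + x^-1  [12 crossings, <D> = A^-14 - A^-10 + 2A^-6 - A^-2 + A^2 - A^6, w = -6]
V(D2) = x - x^2 + 2x^3 - x^4 + x^5 - x^6  (w +4, c 10, <D> = -A^-12 + A^-8 - A^-4 + 2 - A^4 + A^8)
D3 (bracket 1; 10 crossings at w = 0): V = 1
note: V(x) takes 3 values over 3 diagrams, fixing the grouping


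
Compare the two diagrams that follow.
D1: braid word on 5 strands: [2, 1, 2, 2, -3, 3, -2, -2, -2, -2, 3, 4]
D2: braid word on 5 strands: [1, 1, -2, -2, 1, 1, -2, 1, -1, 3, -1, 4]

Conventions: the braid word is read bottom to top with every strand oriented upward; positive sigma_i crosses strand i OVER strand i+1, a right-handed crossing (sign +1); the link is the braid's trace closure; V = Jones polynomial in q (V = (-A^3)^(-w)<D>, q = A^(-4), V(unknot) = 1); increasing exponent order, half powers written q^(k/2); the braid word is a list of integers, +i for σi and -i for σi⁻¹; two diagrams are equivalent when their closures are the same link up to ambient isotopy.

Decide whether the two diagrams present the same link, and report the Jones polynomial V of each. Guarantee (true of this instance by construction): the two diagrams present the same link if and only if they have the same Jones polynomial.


same link: no
V(D1) = 1  [12 crossings, <D> = A^6, w = +2]
D2 (bracket -A^-6 + 2A^-2 - 2A^2 + 3A^6 - 2A^10 + 2A^14 - A^18; 12 crossings at w = +2): V = -q^-3 + 2q^-2 - 2q^-1 + 3 - 2q + 2q^2 - q^3
note: 2 values of V(q) split the 2 diagrams


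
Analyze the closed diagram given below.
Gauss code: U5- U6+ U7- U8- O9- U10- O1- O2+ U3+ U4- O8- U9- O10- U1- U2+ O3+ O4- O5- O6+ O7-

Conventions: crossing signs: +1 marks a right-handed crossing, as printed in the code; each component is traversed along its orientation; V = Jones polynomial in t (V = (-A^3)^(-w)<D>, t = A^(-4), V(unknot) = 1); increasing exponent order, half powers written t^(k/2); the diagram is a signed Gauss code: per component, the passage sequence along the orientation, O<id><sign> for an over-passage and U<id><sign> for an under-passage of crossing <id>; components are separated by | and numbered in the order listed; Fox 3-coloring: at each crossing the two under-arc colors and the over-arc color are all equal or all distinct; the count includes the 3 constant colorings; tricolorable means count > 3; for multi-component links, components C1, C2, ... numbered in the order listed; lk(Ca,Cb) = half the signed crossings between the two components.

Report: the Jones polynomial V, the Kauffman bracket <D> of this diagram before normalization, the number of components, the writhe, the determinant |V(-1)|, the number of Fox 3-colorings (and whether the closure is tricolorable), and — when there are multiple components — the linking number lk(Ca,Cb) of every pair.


V(t) = -t^-4 + t^-3 + t^-1
bracket: A^-8 + 1 - A^4, w = -4
1 component, writhe -4, over 10 crossings
det 3, colorings 9 of 3^10 — tricolorable
observation: w = -4 shifts under R1 moves; the (-A^3)^(4) factor cancels that in V


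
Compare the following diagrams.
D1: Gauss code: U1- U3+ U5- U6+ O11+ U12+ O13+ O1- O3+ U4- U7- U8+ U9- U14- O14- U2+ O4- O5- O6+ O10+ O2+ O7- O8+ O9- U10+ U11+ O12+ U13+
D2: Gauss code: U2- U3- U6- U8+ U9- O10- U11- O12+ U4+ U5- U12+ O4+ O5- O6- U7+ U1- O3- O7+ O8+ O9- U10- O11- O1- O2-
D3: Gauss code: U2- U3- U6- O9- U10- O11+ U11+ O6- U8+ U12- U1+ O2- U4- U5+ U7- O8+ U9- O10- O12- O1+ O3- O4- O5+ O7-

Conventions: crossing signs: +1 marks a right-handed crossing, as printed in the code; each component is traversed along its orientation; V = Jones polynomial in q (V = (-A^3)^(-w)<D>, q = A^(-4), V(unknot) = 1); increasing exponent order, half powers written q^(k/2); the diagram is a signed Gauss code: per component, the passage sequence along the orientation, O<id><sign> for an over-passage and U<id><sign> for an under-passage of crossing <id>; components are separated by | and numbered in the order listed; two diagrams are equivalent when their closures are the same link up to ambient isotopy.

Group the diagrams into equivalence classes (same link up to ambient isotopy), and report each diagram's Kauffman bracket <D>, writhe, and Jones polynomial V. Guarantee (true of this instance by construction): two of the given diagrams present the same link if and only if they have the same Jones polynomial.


grouping into links: {D1} | {D2, D3}
V(D1) = q + q^3 - q^4  (w +2, c 14, <D> = -A^-10 + A^-6 + A^2)
V(D2) = -q^-6 + q^-5 - q^-4 + 2q^-3 - q^-2 + q^-1  [12 crossings, <D> = A^-8 - A^-4 + 2 - A^4 + A^8 - A^12, w = -4]
V(D3) = -q^-6 + q^-5 - q^-4 + 2q^-3 - q^-2 + q^-1  (w -4, c 12, <D> = A^-8 - A^-4 + 2 - A^4 + A^8 - A^12)
key observation: 2 classes among 3 diagrams; unequal V(q) rules out equality
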